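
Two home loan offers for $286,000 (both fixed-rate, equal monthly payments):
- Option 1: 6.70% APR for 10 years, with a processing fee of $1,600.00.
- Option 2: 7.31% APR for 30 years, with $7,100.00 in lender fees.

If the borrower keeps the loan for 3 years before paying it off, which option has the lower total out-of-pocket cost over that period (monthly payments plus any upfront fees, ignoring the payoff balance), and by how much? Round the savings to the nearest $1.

Option 2 by $41,803

Option 1: at 6.70% the monthly rate is 0.0055833, so the payment is 286,000 × 0.0055833 / (1 − 1.0055833^−120) = $3,276.65.
Option 2: at 7.31% the monthly rate is 0.0060917, so the payment is 286,000 × 0.0060917 / (1 − 1.0060917^−360) = $1,962.68.
Over 36 months: Option 1 costs 36 × $3,276.65 + $1,600.00 = $119,559.40; Option 2 costs 36 × $1,962.68 + $7,100.00 = $77,756.48.
Option 2 is cheaper by $119,559.40 − $77,756.48 = $41,802.92.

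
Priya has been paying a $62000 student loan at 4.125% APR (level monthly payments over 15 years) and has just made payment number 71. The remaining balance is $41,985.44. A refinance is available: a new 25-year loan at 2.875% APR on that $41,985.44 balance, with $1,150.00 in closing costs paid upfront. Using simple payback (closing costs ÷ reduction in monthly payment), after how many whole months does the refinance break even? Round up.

5 months

Current payment = 62,000 × 4.125%/12 / (1 − (1+0.0034375)^−180) = $462.50.
Refinanced payment = 41,985.44 × 0.0023958 / (1 − (1+0.0023958)^−300) = $196.38.
Monthly savings = $462.50 − $196.38 = $266.12.
Break-even = $1,150.00 / $266.12 = 4.32 → 5 months.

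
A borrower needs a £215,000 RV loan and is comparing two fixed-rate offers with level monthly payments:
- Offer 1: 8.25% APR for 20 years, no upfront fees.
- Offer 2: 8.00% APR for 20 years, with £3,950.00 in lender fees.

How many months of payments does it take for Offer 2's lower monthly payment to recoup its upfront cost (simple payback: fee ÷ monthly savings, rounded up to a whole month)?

118 months

Offer 1: at 8.25% the monthly rate is 0.0068750, so the payment is 215,000 × 0.0068750 / (1 − 1.0068750^−240) = £1,831.94.
Offer 2: monthly rate = 8%/12 = 0.0066667; payment = 215,000 × 0.0066667 / (1 − (1+0.0066667)^−240) = £1,798.35.
Monthly savings = £1,831.94 − £1,798.35 = £33.59.
Break-even = £3,950.00 / £33.59 = 117.59 → 118 months.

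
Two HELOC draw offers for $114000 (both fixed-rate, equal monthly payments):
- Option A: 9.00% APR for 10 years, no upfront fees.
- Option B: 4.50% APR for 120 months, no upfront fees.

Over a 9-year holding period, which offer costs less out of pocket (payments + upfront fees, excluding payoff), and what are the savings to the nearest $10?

Option A: at 9.00% the monthly rate is 0.0075000, so the payment is 114,000 × 0.0075000 / (1 − 1.0075000^−120) = $1,444.10.
Option B: at 4.50% the monthly rate is 0.0037500, so the payment is 114,000 × 0.0037500 / (1 − 1.0037500^−120) = $1,181.48.
Over 108 months: Option A costs 108 × $1,444.10 = $155,962.80; Option B costs 108 × $1,181.48 = $127,599.84.
Option B is cheaper by $155,962.80 − $127,599.84 = $28,362.96.

Option B by $28,360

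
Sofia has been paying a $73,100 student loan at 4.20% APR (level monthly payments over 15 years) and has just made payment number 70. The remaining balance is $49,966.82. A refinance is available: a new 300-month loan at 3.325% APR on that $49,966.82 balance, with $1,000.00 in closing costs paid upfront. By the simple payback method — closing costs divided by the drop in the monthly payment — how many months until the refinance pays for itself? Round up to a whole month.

4 months

Current payment = 73,100 × 4.2%/12 / (1 − (1+0.0035000)^−180) = $548.07.
Refinanced payment = 49,966.82 × 0.0027708 / (1 − (1+0.0027708)^−300) = $245.48.
Monthly savings = $548.07 − $245.48 = $302.59.
Break-even = $1,000.00 / $302.59 = 3.30 → 4 months.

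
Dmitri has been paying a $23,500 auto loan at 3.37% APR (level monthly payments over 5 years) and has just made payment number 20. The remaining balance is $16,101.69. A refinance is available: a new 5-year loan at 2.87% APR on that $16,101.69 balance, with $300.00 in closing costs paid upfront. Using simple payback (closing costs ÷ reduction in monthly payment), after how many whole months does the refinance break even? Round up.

3 months

Current payment = 23,500 × 3.37%/12 / (1 − (1+0.0028083)^−60) = $426.14.
Refinanced payment = 16,101.69 × 0.0023917 / (1 − (1+0.0023917)^−60) = $288.40.
Monthly savings = $426.14 − $288.40 = $137.74.
Break-even = $300.00 / $137.74 = 2.18 → 3 months.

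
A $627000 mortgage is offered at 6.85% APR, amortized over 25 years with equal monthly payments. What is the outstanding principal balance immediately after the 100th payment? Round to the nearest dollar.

$520,525

With monthly rate i = 6.85%/12 = 0.0057083, the balance after k of n payments is P · [(1+i)^n − (1+i)^k] / [(1+i)^n − 1].
(1+0.0057083)^300 = 5.51587755 and (1+0.0057083)^100 = 1.76687112, so the balance is 627,000 × (5.51587755 − 1.76687112) / (5.51587755 − 1) = $520,524.97.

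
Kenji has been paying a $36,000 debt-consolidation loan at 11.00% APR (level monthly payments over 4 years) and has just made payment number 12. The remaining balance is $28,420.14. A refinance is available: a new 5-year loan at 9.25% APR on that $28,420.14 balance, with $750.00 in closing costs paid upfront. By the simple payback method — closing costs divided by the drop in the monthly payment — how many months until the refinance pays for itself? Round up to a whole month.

3 months

Current payment = 36,000 × 11%/12 / (1 − (1+0.0091667)^−48) = $930.44.
Refinanced payment = 28,420.14 × 0.0077083 / (1 − (1+0.0077083)^−60) = $593.41.
Monthly savings = $930.44 − $593.41 = $337.03.
Break-even = $750.00 / $337.03 = 2.23 → 3 months.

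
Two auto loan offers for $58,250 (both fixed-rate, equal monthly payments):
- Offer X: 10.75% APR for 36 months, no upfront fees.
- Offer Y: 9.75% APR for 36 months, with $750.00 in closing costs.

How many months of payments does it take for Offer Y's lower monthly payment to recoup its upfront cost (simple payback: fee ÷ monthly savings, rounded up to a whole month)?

28 months

Offer X: at 10.75% the monthly rate is 0.0089583, so the payment is 58,250 × 0.0089583 / (1 − 1.0089583^−36) = $1,900.14.
Offer Y: at 9.75% the monthly rate is 0.0081250, so the payment is 58,250 × 0.0081250 / (1 − 1.0081250^−36) = $1,872.73.
Monthly savings = $1,900.14 − $1,872.73 = $27.41.
Break-even = $750.00 / $27.41 = 27.36 → 28 months.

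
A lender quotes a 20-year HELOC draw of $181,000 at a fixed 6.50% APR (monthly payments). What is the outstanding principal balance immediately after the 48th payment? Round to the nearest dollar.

$160,830

With monthly rate i = 6.5%/12 = 0.0054167, the balance after k of n payments is P · [(1+i)^n − (1+i)^k] / [(1+i)^n − 1].
(1+0.0054167)^240 = 3.65644670 and (1+0.0054167)^48 = 1.29602044, so the balance is 181,000 × (3.65644670 − 1.29602044) / (3.65644670 − 1) = $160,830.31.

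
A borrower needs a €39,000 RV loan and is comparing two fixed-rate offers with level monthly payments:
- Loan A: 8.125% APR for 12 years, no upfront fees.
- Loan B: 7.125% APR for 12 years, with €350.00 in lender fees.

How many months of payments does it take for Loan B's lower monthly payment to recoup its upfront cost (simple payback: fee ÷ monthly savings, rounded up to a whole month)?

Loan A: monthly rate = 8.125%/12 = 0.0067708; payment = 39,000 × 0.0067708 / (1 − (1+0.0067708)^−144) = €424.83.
Loan B: monthly rate = 7.125%/12 = 0.0059375; payment = 39,000 × 0.0059375 / (1 − (1+0.0059375)^−144) = €403.67.
Monthly savings = €424.83 − €403.67 = €21.16.
Break-even = €350.00 / €21.16 = 16.54 → 17 months.

17 months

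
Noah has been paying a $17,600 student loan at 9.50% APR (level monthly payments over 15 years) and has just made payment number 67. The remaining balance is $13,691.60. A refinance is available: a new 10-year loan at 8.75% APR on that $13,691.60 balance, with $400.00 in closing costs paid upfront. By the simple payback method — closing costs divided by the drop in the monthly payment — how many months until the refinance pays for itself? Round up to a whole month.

33 months

Current payment = 17,600 × 9.5%/12 / (1 − (1+0.0079167)^−180) = $183.78.
Refinanced payment = 13,691.60 × 0.0072917 / (1 − (1+0.0072917)^−120) = $171.59.
Monthly savings = $183.78 − $171.59 = $12.19.
Break-even = $400.00 / $12.19 = 32.81 → 33 months.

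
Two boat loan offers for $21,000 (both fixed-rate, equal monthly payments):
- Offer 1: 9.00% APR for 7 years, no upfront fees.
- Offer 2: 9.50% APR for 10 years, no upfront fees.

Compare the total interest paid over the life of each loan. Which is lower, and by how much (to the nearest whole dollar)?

Offer 1: monthly rate = 9%/12 = 0.0075000; payment = 21,000 × 0.0075000 / (1 − (1+0.0075000)^−84) = $337.87.
Total interest on Offer 1 = 84 × $337.87 − $21,000 = $7,381.08.
Offer 2: at 9.50% the monthly rate is 0.0079167, so the payment is 21,000 × 0.0079167 / (1 − 1.0079167^−120) = $271.73.
Total interest on Offer 2 = 120 × $271.73 − $21,000 = $11,607.60.
Offer 1 is lower by $4,226.52.

Offer 1 by $4,227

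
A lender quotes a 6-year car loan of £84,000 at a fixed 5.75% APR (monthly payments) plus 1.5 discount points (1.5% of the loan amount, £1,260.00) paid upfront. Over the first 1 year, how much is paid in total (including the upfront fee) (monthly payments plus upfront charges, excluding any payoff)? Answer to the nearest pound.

£17,847

At 5.75% the monthly rate is 0.0047917, so the payment is 84,000 × 0.0047917 / (1 − 1.0047917^−72) = £1,382.23.
Total outlay = 12 × £1,382.23 + £1,260.00 = £17,846.76.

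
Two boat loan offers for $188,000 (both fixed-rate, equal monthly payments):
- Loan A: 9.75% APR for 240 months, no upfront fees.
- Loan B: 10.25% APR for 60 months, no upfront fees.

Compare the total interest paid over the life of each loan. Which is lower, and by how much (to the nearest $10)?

Loan A: at 9.75% the monthly rate is 0.0081250, so the payment is 188,000 × 0.0081250 / (1 − 1.0081250^−240) = $1,783.21.
Total interest on Loan A = 240 × $1,783.21 − $188,000 = $239,970.40.
Loan B: at 10.25% the monthly rate is 0.0085417, so the payment is 188,000 × 0.0085417 / (1 − 1.0085417^−60) = $4,017.61.
Total interest on Loan B = 60 × $4,017.61 − $188,000 = $53,056.60.
Loan B is lower by $186,913.80.

Loan B by $186,910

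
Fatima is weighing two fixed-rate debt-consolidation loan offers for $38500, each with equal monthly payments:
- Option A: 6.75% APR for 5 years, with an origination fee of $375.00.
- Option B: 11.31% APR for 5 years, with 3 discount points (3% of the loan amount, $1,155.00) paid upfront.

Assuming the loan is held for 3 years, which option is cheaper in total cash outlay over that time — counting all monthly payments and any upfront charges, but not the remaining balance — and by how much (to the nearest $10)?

Option A: at 6.75% the monthly rate is 0.0056250, so the payment is 38,500 × 0.0056250 / (1 − 1.0056250^−60) = $757.81.
Option B: monthly rate = 11.31%/12 = 0.0094250; payment = 38,500 × 0.0094250 / (1 − (1+0.0094250)^−60) = $843.05.
Over 36 months: Option A costs 36 × $757.81 + $375.00 = $27,656.16; Option B costs 36 × $843.05 + $1,155.00 = $31,504.80.
Option A is cheaper by $31,504.80 − $27,656.16 = $3,848.64.

Option A by $3,850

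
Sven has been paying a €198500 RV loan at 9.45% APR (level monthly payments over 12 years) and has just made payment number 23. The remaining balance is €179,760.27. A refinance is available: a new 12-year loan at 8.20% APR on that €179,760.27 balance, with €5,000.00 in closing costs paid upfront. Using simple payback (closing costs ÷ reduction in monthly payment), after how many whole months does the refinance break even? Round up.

Current payment = 198,500 × 9.45%/12 / (1 − (1+0.0078750)^−144) = €2,309.59.
Refinanced payment = 179,760.27 × 0.0068333 / (1 − (1+0.0068333)^−144) = €1,965.59.
Monthly savings = €2,309.59 − €1,965.59 = €344.00.
Break-even = €5,000.00 / €344.00 = 14.53 → 15 months.

15 months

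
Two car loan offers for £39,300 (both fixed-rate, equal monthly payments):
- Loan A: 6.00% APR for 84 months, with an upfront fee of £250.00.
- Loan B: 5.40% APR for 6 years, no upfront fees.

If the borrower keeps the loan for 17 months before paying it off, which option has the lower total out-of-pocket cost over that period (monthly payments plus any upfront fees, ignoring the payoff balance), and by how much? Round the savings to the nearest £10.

Loan A: at 6.00% the monthly rate is 0.0050000, so the payment is 39,300 × 0.0050000 / (1 − 1.0050000^−84) = £574.12.
Loan B: at 5.40% the monthly rate is 0.0045000, so the payment is 39,300 × 0.0045000 / (1 − 1.0045000^−72) = £640.24.
Over 17 months: Loan A costs 17 × £574.12 + £250.00 = £10,010.04; Loan B costs 17 × £640.24 = £10,884.08.
Loan A is cheaper by £10,884.08 − £10,010.04 = £874.04.

Loan A by £870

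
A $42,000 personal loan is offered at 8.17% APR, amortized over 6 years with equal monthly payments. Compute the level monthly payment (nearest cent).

At 8.17% the monthly rate is 0.0068083, so the payment is 42,000 × 0.0068083 / (1 − 1.0068083^−72) = $739.89.

$739.89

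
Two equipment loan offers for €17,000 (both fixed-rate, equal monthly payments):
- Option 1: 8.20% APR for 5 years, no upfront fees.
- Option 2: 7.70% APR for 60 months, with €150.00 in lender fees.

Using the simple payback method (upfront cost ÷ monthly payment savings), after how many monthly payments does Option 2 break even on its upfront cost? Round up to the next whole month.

37 months

Option 1: monthly rate = 8.2%/12 = 0.0068333; payment = 17,000 × 0.0068333 / (1 − (1+0.0068333)^−60) = €346.33.
Option 2: at 7.70% the monthly rate is 0.0064167, so the payment is 17,000 × 0.0064167 / (1 − 1.0064167^−60) = €342.26.
Monthly savings = €346.33 − €342.26 = €4.07.
Break-even = €150.00 / €4.07 = 36.86 → 37 months.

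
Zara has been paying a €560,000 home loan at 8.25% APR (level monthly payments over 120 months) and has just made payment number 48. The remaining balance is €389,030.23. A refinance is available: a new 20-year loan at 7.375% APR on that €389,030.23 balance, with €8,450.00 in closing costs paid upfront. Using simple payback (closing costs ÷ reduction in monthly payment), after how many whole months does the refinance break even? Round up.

3 months

Current payment = 560,000 × 8.25%/12 / (1 − (1+0.0068750)^−120) = €6,868.55.
Refinanced payment = 389,030.23 × 0.0061458 / (1 − (1+0.0061458)^−240) = €3,104.33.
Monthly savings = €6,868.55 − €3,104.33 = €3,764.22.
Break-even = €8,450.00 / €3,764.22 = 2.24 → 3 months.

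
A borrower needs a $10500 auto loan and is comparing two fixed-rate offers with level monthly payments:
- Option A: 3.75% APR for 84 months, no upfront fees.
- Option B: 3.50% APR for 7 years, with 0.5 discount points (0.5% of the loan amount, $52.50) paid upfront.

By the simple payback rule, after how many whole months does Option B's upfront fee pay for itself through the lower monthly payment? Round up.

44 months

Option A: monthly rate = 3.75%/12 = 0.0031250; payment = 10,500 × 0.0031250 / (1 − (1+0.0031250)^−84) = $142.32.
Option B: at 3.50% the monthly rate is 0.0029167, so the payment is 10,500 × 0.0029167 / (1 − 1.0029167^−84) = $141.12.
Monthly savings = $142.32 − $141.12 = $1.20.
Break-even = $52.50 / $1.20 = 43.75 → 44 months.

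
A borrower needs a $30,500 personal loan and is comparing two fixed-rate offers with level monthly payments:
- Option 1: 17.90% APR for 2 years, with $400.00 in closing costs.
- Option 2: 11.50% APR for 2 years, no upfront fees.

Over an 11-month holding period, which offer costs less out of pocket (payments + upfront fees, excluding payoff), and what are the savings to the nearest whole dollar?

Option 1: at 17.90% the monthly rate is 0.0149167, so the payment is 30,500 × 0.0149167 / (1 − 1.0149167^−24) = $1,521.21.
Option 2: monthly rate = 11.5%/12 = 0.0095833; payment = 30,500 × 0.0095833 / (1 − (1+0.0095833)^−24) = $1,428.63.
Over 11 months: Option 1 costs 11 × $1,521.21 + $400.00 = $17,133.31; Option 2 costs 11 × $1,428.63 = $15,714.93.
Option 2 is cheaper by $17,133.31 − $15,714.93 = $1,418.38.

Option 2 by $1,418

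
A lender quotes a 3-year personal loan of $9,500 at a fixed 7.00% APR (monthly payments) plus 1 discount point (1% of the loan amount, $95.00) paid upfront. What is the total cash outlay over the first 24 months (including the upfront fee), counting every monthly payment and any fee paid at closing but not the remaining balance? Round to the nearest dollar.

$7,135

Monthly rate = 7%/12 = 0.0058333; payment = 9,500 × 0.0058333 / (1 − (1+0.0058333)^−36) = $293.33.
Total outlay = 24 × $293.33 + $95.00 = $7,134.92.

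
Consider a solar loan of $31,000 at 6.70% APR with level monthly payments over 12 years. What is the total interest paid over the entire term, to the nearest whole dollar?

Monthly rate = 6.7%/12 = 0.0055833; payment = 31,000 × 0.0055833 / (1 − (1+0.0055833)^−144) = $313.86.
Total paid = 144 × $313.86 = $45,195.84; interest = $45,195.84 − $31,000 = $14,195.84.

$14,196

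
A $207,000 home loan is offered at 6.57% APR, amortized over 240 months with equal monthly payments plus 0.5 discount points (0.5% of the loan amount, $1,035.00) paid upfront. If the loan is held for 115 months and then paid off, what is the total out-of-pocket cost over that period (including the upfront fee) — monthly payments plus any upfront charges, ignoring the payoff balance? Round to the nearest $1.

$179,501

At 6.57% the monthly rate is 0.0054750, so the payment is 207,000 × 0.0054750 / (1 − 1.0054750^−240) = $1,551.88.
Total outlay = 115 × $1,551.88 + $1,035.00 = $179,501.20.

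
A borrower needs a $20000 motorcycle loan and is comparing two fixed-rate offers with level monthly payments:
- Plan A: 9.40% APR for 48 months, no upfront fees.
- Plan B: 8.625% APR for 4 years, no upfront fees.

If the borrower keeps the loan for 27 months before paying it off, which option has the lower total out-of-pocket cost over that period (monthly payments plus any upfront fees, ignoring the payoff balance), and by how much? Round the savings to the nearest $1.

Plan B by $199

Plan A: monthly rate = 9.4%/12 = 0.0078333; payment = 20,000 × 0.0078333 / (1 − (1+0.0078333)^−48) = $501.51.
Plan B: at 8.625% the monthly rate is 0.0071875, so the payment is 20,000 × 0.0071875 / (1 − 1.0071875^−48) = $494.15.
Over 27 months: Plan A costs 27 × $501.51 = $13,540.77; Plan B costs 27 × $494.15 = $13,342.05.
Plan B is cheaper by $13,540.77 − $13,342.05 = $198.72.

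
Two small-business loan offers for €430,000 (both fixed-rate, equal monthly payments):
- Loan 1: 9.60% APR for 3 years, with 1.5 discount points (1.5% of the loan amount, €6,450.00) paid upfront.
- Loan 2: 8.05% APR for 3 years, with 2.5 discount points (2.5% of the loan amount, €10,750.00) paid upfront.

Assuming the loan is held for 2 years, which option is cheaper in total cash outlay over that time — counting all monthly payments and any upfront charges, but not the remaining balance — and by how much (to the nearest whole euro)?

Loan 1: monthly rate = 9.6%/12 = 0.0080000; payment = 430,000 × 0.0080000 / (1 − (1+0.0080000)^−36) = €13,794.28.
Loan 2: at 8.05% the monthly rate is 0.0067083, so the payment is 430,000 × 0.0067083 / (1 − 1.0067083^−36) = €13,484.56.
Over 24 months: Loan 1 costs 24 × €13,794.28 + €6,450.00 = €337,512.72; Loan 2 costs 24 × €13,484.56 + €10,750.00 = €334,379.44.
Loan 2 is cheaper by €337,512.72 − €334,379.44 = €3,133.28.

Loan 2 by €3,133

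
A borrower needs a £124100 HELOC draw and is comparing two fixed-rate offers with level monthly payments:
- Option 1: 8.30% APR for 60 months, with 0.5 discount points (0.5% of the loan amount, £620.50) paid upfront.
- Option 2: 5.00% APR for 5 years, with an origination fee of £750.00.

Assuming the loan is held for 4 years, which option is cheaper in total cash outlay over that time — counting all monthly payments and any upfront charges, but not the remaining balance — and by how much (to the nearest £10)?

Option 2 by £9,100

Option 1: monthly rate = 8.3%/12 = 0.0069167; payment = 124,100 × 0.0069167 / (1 − (1+0.0069167)^−60) = £2,534.16.
Option 2: monthly rate = 5%/12 = 0.0041667; payment = 124,100 × 0.0041667 / (1 − (1+0.0041667)^−60) = £2,341.92.
Over 48 months: Option 1 costs 48 × £2,534.16 + £620.50 = £122,260.18; Option 2 costs 48 × £2,341.92 + £750.00 = £113,162.16.
Option 2 is cheaper by £122,260.18 − £113,162.16 = £9,098.02.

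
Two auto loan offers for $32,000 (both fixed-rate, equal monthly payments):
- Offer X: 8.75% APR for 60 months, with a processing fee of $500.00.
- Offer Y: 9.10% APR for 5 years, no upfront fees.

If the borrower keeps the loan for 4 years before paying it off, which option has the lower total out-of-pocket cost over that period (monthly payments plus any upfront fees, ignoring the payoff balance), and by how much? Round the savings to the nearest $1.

Offer Y by $239

Offer X: monthly rate = 8.75%/12 = 0.0072917; payment = 32,000 × 0.0072917 / (1 − (1+0.0072917)^−60) = $660.39.
Offer Y: monthly rate = 9.1%/12 = 0.0075833; payment = 32,000 × 0.0075833 / (1 − (1+0.0075833)^−60) = $665.82.
Over 48 months: Offer X costs 48 × $660.39 + $500.00 = $32,198.72; Offer Y costs 48 × $665.82 = $31,959.36.
Offer Y is cheaper by $32,198.72 − $31,959.36 = $239.36.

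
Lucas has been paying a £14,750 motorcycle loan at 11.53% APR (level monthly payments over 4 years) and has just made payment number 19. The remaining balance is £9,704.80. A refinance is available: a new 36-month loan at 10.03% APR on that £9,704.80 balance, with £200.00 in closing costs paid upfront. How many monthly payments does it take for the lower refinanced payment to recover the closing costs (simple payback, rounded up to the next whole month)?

3 months

Current payment = 14,750 × 11.53%/12 / (1 − (1+0.0096083)^−48) = £385.03.
Refinanced payment = 9,704.80 × 0.0083583 / (1 − (1+0.0083583)^−36) = £313.28.
Monthly savings = £385.03 − £313.28 = £71.75.
Break-even = £200.00 / £71.75 = 2.79 → 3 months.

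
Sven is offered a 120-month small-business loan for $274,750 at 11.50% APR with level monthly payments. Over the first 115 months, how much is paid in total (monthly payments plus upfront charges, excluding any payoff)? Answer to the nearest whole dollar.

$444,229

At 11.50% the monthly rate is 0.0095833, so the payment is 274,750 × 0.0095833 / (1 − 1.0095833^−120) = $3,862.86.
Total outlay = 115 × $3,862.86 = $444,228.90.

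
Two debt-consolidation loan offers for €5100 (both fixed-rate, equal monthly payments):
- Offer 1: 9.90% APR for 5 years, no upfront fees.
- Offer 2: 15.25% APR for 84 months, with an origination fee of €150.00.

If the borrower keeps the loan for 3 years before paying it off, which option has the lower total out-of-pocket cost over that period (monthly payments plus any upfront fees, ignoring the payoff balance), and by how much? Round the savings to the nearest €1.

Offer 2 by €173

Offer 1: at 9.90% the monthly rate is 0.0082500, so the payment is 5,100 × 0.0082500 / (1 − 1.0082500^−60) = €108.11.
Offer 2: monthly rate = 15.25%/12 = 0.0127083; payment = 5,100 × 0.0127083 / (1 − (1+0.0127083)^−84) = €99.13.
Over 36 months: Offer 1 costs 36 × €108.11 = €3,891.96; Offer 2 costs 36 × €99.13 + €150.00 = €3,718.68.
Offer 2 is cheaper by €3,891.96 − €3,718.68 = €173.28.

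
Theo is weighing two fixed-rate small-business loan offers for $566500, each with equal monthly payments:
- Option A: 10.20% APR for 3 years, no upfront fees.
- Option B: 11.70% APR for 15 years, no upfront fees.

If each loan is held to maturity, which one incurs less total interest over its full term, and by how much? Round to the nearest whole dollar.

Option A by $544,226

Option A: at 10.20% the monthly rate is 0.0085000, so the payment is 566,500 × 0.0085000 / (1 − 1.0085000^−36) = $18,332.60.
Total interest on Option A = 36 × $18,332.60 − $566,500 = $93,473.60.
Option B: monthly rate = 11.7%/12 = 0.0097500; payment = 566,500 × 0.0097500 / (1 − (1+0.0097500)^−180) = $6,690.00.
Total interest on Option B = 180 × $6,690.00 − $566,500 = $637,700.00.
Option A is lower by $544,226.40.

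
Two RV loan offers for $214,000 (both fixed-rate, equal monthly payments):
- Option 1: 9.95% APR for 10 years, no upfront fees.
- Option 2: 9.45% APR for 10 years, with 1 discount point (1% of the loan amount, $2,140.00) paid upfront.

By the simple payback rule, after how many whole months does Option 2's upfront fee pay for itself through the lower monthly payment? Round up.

37 months

Option 1: at 9.95% the monthly rate is 0.0082917, so the payment is 214,000 × 0.0082917 / (1 − 1.0082917^−120) = $2,822.10.
Option 2: at 9.45% the monthly rate is 0.0078750, so the payment is 214,000 × 0.0078750 / (1 − 1.0078750^−120) = $2,763.25.
Monthly savings = $2,822.10 − $2,763.25 = $58.85.
Break-even = $2,140.00 / $58.85 = 36.36 → 37 months.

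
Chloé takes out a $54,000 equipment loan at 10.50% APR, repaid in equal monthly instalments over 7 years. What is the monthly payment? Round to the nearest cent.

At 10.50% the monthly rate is 0.0087500, so the payment is 54,000 × 0.0087500 / (1 − 1.0087500^−84) = $910.48.

$910.48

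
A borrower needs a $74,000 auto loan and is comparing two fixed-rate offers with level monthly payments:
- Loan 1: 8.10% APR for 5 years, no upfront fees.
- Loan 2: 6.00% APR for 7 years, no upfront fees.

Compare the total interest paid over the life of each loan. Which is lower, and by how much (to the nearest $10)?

Loan 1 by $570

Loan 1: monthly rate = 8.1%/12 = 0.0067500; payment = 74,000 × 0.0067500 / (1 − (1+0.0067500)^−60) = $1,504.00.
Total interest on Loan 1 = 60 × $1,504.00 − $74,000 = $16,240.00.
Loan 2: monthly rate = 6%/12 = 0.0050000; payment = 74,000 × 0.0050000 / (1 − (1+0.0050000)^−84) = $1,081.03.
Total interest on Loan 2 = 84 × $1,081.03 − $74,000 = $16,806.52.
Loan 1 is lower by $566.52.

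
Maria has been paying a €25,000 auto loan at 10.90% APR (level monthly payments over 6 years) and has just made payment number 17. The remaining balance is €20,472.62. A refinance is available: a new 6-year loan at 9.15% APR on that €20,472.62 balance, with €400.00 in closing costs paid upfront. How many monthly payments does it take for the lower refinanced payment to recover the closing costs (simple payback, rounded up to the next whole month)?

Current payment = 25,000 × 10.9%/12 / (1 − (1+0.0090833)^−72) = €474.57.
Refinanced payment = 20,472.62 × 0.0076250 / (1 − (1+0.0076250)^−72) = €370.56.
Monthly savings = €474.57 − €370.56 = €104.01.
Break-even = €400.00 / €104.01 = 3.85 → 4 months.

4 months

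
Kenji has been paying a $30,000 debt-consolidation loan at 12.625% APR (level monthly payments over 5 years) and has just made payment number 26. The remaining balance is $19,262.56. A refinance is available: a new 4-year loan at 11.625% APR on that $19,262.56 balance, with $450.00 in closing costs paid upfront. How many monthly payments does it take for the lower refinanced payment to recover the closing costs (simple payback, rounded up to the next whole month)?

3 months

Current payment = 30,000 × 12.625%/12 / (1 − (1+0.0105208)^−60) = $676.85.
Refinanced payment = 19,262.56 × 0.0096875 / (1 − (1+0.0096875)^−48) = $503.72.
Monthly savings = $676.85 − $503.72 = $173.13.
Break-even = $450.00 / $173.13 = 2.60 → 3 months.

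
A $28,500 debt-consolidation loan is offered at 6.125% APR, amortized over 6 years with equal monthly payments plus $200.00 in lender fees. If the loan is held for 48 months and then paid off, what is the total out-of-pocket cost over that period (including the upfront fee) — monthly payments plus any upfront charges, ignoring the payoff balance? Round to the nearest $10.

Monthly rate = 6.125%/12 = 0.0051042; payment = 28,500 × 0.0051042 / (1 − (1+0.0051042)^−72) = $474.01.
Total outlay = 48 × $474.01 + $200.00 = $22,952.48.

$22,950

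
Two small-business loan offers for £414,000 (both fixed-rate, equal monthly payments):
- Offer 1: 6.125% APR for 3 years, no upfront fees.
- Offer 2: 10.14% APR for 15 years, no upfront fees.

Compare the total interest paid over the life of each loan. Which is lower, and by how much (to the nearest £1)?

Offer 1 by £352,937

Offer 1: at 6.125% the monthly rate is 0.0051042, so the payment is 414,000 × 0.0051042 / (1 − 1.0051042^−36) = £12,618.14.
Total interest on Offer 1 = 36 × £12,618.14 − £414,000 = £40,253.04.
Offer 2: at 10.14% the monthly rate is 0.0084500, so the payment is 414,000 × 0.0084500 / (1 − 1.0084500^−180) = £4,484.39.
Total interest on Offer 2 = 180 × £4,484.39 − £414,000 = £393,190.20.
Offer 1 is lower by £352,937.16.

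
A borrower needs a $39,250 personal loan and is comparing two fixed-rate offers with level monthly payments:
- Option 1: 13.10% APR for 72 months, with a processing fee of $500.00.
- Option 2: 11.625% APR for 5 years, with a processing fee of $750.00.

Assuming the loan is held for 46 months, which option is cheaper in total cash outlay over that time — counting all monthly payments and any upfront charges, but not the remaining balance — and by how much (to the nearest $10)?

Option 1: monthly rate = 13.1%/12 = 0.0109167; payment = 39,250 × 0.0109167 / (1 − (1+0.0109167)^−72) = $789.98.
Option 2: at 11.625% the monthly rate is 0.0096875, so the payment is 39,250 × 0.0096875 / (1 − 1.0096875^−60) = $865.67.
Over 46 months: Option 1 costs 46 × $789.98 + $500.00 = $36,839.08; Option 2 costs 46 × $865.67 + $750.00 = $40,570.82.
Option 1 is cheaper by $40,570.82 − $36,839.08 = $3,731.74.

Option 1 by $3,730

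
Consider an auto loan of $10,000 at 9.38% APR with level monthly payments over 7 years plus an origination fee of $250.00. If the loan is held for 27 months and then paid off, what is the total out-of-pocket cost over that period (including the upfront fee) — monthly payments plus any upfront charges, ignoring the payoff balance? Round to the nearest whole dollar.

Monthly rate = 9.38%/12 = 0.0078167; payment = 10,000 × 0.0078167 / (1 − (1+0.0078167)^−84) = $162.83.
Total outlay = 27 × $162.83 + $250.00 = $4,646.41.

$4,646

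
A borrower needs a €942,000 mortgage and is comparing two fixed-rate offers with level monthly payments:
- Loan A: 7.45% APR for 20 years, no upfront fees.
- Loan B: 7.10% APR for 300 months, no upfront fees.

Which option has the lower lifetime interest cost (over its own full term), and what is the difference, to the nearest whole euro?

Loan A: monthly rate = 7.45%/12 = 0.0062083; payment = 942,000 × 0.0062083 / (1 − (1+0.0062083)^−240) = €7,559.91.
Total interest on Loan A = 240 × €7,559.91 − €942,000 = €872,378.40.
Loan B: at 7.10% the monthly rate is 0.0059167, so the payment is 942,000 × 0.0059167 / (1 − 1.0059167^−300) = €6,718.07.
Total interest on Loan B = 300 × €6,718.07 − €942,000 = €1,073,421.00.
Loan A is lower by €201,042.60.

Loan A by €201,043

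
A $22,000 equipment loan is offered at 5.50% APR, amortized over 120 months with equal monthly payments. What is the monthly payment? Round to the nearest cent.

At 5.50% the monthly rate is 0.0045833, so the payment is 22,000 × 0.0045833 / (1 − 1.0045833^−120) = $238.76.

$238.76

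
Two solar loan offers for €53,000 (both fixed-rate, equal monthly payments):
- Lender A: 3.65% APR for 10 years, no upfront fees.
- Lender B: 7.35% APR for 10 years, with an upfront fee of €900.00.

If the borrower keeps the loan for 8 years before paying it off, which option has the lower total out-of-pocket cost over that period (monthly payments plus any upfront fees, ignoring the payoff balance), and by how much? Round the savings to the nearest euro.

Lender A by €10,226

Lender A: at 3.65% the monthly rate is 0.0030417, so the payment is 53,000 × 0.0030417 / (1 − 1.0030417^−120) = €527.83.
Lender B: at 7.35% the monthly rate is 0.0061250, so the payment is 53,000 × 0.0061250 / (1 − 1.0061250^−120) = €624.98.
Over 96 months: Lender A costs 96 × €527.83 = €50,671.68; Lender B costs 96 × €624.98 + €900.00 = €60,898.08.
Lender A is cheaper by €60,898.08 − €50,671.68 = €10,226.40.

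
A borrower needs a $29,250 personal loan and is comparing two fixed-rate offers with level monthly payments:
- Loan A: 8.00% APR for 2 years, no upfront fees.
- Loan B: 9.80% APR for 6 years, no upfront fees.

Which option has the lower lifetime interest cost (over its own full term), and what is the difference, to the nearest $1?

Loan A by $7,054

Loan A: monthly rate = 8%/12 = 0.0066667; payment = 29,250 × 0.0066667 / (1 − (1+0.0066667)^−24) = $1,322.90.
Total interest on Loan A = 24 × $1,322.90 − $29,250 = $2,499.60.
Loan B: monthly rate = 9.8%/12 = 0.0081667; payment = 29,250 × 0.0081667 / (1 − (1+0.0081667)^−72) = $538.94.
Total interest on Loan B = 72 × $538.94 − $29,250 = $9,553.68.
Loan A is lower by $7,054.08.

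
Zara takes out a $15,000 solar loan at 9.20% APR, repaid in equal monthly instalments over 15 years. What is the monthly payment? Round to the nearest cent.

Monthly rate = 9.2%/12 = 0.0076667; payment = 15,000 × 0.0076667 / (1 − (1+0.0076667)^−180) = $153.93.

$153.93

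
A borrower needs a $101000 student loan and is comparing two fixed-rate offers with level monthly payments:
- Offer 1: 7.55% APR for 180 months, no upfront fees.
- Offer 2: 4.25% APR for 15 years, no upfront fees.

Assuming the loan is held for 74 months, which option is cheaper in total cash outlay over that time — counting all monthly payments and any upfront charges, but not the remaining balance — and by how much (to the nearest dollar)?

Offer 2 by $13,272

Offer 1: monthly rate = 7.55%/12 = 0.0062917; payment = 101,000 × 0.0062917 / (1 − (1+0.0062917)^−180) = $939.15.
Offer 2: at 4.25% the monthly rate is 0.0035417, so the payment is 101,000 × 0.0035417 / (1 − 1.0035417^−180) = $759.80.
Over 74 months: Offer 1 costs 74 × $939.15 = $69,497.10; Offer 2 costs 74 × $759.80 = $56,225.20.
Offer 2 is cheaper by $69,497.10 − $56,225.20 = $13,271.90.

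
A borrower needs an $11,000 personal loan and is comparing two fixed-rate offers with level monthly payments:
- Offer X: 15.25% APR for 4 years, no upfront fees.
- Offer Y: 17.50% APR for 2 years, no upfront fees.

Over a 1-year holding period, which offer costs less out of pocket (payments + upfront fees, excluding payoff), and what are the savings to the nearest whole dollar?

Offer X by $2,868

Offer X: at 15.25% the monthly rate is 0.0127083, so the payment is 11,000 × 0.0127083 / (1 − 1.0127083^−48) = $307.53.
Offer Y: monthly rate = 17.5%/12 = 0.0145833; payment = 11,000 × 0.0145833 / (1 − (1+0.0145833)^−24) = $546.51.
Over 12 months: Offer X costs 12 × $307.53 = $3,690.36; Offer Y costs 12 × $546.51 = $6,558.12.
Offer X is cheaper by $6,558.12 − $3,690.36 = $2,867.76.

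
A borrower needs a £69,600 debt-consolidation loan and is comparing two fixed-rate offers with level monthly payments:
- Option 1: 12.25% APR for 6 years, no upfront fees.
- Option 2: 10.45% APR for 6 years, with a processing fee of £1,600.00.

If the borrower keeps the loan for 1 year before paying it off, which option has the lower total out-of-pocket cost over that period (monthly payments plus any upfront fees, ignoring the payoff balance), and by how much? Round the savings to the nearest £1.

Option 1 by £826

Option 1: at 12.25% the monthly rate is 0.0102083, so the payment is 69,600 × 0.0102083 / (1 − 1.0102083^−72) = £1,369.76.
Option 2: at 10.45% the monthly rate is 0.0087083, so the payment is 69,600 × 0.0087083 / (1 − 1.0087083^−72) = £1,305.25.
Over 12 months: Option 1 costs 12 × £1,369.76 = £16,437.12; Option 2 costs 12 × £1,305.25 + £1,600.00 = £17,263.00.
Option 1 is cheaper by £17,263.00 − £16,437.12 = £825.88.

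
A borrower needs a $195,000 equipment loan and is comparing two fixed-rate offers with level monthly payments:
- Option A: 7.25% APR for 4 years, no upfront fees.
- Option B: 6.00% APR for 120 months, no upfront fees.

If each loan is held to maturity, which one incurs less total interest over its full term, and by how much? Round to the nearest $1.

Option A: monthly rate = 7.25%/12 = 0.0060417; payment = 195,000 × 0.0060417 / (1 − (1+0.0060417)^−48) = $4,692.17.
Total interest on Option A = 48 × $4,692.17 − $195,000 = $30,224.16.
Option B: at 6.00% the monthly rate is 0.0050000, so the payment is 195,000 × 0.0050000 / (1 − 1.0050000^−120) = $2,164.90.
Total interest on Option B = 120 × $2,164.90 − $195,000 = $64,788.00.
Option A is lower by $34,563.84.

Option A by $34,564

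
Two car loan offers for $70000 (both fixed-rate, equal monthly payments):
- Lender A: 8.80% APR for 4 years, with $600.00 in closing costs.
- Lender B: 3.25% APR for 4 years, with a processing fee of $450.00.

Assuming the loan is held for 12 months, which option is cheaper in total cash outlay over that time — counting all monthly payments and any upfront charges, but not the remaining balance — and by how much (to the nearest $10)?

Lender A: at 8.80% the monthly rate is 0.0073333, so the payment is 70,000 × 0.0073333 / (1 − 1.0073333^−48) = $1,735.31.
Lender B: monthly rate = 3.25%/12 = 0.0027083; payment = 70,000 × 0.0027083 / (1 − (1+0.0027083)^−48) = $1,557.15.
Over 12 months: Lender A costs 12 × $1,735.31 + $600.00 = $21,423.72; Lender B costs 12 × $1,557.15 + $450.00 = $19,135.80.
Lender B is cheaper by $21,423.72 − $19,135.80 = $2,287.92.

Lender B by $2,290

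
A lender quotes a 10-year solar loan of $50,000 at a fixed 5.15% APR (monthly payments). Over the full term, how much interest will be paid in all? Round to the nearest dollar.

Monthly rate = 5.15%/12 = 0.0042917; payment = 50,000 × 0.0042917 / (1 − (1+0.0042917)^−120) = $534.00.
Total paid = 120 × $534.00 = $64,080.00; interest = $64,080.00 − $50,000 = $14,080.00.

$14,080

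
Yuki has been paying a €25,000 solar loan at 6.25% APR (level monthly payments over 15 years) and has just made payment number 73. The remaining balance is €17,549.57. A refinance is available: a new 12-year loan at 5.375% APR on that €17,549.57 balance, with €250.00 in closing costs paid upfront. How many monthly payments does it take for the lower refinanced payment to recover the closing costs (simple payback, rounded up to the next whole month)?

Current payment = 25,000 × 6.25%/12 / (1 − (1+0.0052083)^−180) = €214.36.
Refinanced payment = 17,549.57 × 0.0044792 / (1 − (1+0.0044792)^−144) = €165.64.
Monthly savings = €214.36 − €165.64 = €48.72.
Break-even = €250.00 / €48.72 = 5.13 → 6 months.

6 months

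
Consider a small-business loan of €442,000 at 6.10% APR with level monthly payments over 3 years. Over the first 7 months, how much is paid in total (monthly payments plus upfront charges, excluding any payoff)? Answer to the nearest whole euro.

€94,266

At 6.10% the monthly rate is 0.0050833, so the payment is 442,000 × 0.0050833 / (1 − 1.0050833^−36) = €13,466.53.
Total outlay = 7 × €13,466.53 = €94,265.71.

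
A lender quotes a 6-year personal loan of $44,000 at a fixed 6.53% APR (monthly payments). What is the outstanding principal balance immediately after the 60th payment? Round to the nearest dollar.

$8,577

With monthly rate i = 6.53%/12 = 0.0054417, the balance after k of n payments is P · [(1+i)^n − (1+i)^k] / [(1+i)^n − 1].
(1+0.0054417)^72 = 1.47807096 and (1+0.0054417)^60 = 1.38488189, so the balance is 44,000 × (1.47807096 − 1.38488189) / (1.47807096 − 1) = $8,576.80.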